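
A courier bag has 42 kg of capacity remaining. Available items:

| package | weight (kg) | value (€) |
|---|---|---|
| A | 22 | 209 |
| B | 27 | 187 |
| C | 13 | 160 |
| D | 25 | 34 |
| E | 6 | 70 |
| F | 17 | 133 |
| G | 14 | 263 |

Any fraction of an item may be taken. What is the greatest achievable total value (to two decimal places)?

578.50

Sort by value per unit weight and fill in that order.
Order: G (263/14=18.79) > C (160/13=12.31) > E (70/6=11.67) > A (209/22=9.50) > F (133/17=7.82) > B (187/27=6.93) > D (34/25=1.36)
Fill: take G (14 @ 263) → take C (13 @ 160) → take E (6 @ 70) → take 9/22 of A → 85.50; 42/42 used.
Total value = 578.50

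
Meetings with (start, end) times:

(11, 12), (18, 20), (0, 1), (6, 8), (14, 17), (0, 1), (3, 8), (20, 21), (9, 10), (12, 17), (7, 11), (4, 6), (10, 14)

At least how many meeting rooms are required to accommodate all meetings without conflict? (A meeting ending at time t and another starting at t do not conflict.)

Count concurrent intervals with a sweep; the peak is the room count.
starts: [0, 0, 3, 4, 6, 7, 9, 10, 11, 12, 14, 18, 20]
ends:   [1, 1, 6, 8, 8, 10, 11, 12, 14, 17, 17, 20, 21]
s0→1 s0→2 e1→1 e1→0 s3→1 s4→2 e6→1 s6→2 s7→3  — peak 3.

3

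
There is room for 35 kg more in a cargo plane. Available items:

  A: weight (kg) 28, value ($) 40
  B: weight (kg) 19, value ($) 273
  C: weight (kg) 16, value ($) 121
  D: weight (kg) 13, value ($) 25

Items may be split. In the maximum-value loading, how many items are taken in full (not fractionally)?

2

Sort by value per unit weight and fill in that order.
Ratios (sorted): B 14.37, C 7.56, D 1.92, A 1.43
take B (19 @ 273); take C (16 @ 121). Capacity used 35/35.
2 item(s) taken whole.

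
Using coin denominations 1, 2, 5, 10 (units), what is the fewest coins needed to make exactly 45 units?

5

Use the largest denomination that fits, subtract, and repeat.
45 = 4×10 + 1×5
Total coins = 4 + 1 = 5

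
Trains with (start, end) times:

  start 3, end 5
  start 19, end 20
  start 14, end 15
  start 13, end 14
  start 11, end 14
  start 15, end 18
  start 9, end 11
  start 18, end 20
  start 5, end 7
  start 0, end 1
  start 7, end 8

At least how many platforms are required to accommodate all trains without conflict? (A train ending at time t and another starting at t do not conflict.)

2

Count concurrent intervals with a sweep; the peak is the room count.
starts: [0, 3, 5, 7, 9, 11, 13, 14, 15, 18, 19]
ends:   [1, 5, 7, 8, 11, 14, 14, 15, 18, 20, 20]
s0→1 e1→0 s3→1 e5→0 s5→1 e7→0 s7→1 e8→0 s9→1 e11→0 s11→1 s13→2  — peak 2.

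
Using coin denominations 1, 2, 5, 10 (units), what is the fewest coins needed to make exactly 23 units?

4

23 = 2×10 + 1×2 + 1×1
Total coins = 2 + 1 + 1 = 4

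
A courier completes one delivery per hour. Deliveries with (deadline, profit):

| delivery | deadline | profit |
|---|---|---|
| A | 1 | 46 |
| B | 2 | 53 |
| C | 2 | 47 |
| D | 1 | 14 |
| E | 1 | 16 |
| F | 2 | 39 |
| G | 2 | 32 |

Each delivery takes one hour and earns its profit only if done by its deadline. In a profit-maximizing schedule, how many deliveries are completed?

By profit: B(d2,53), C(d2,47), A(d1,46), F(d2,39), G(d2,32), E(d1,16), D(d1,14)
B→slot 2; C→slot 1; A skipped; F skipped; G skipped; E skipped; D skipped.
2 of 7 scheduled.

2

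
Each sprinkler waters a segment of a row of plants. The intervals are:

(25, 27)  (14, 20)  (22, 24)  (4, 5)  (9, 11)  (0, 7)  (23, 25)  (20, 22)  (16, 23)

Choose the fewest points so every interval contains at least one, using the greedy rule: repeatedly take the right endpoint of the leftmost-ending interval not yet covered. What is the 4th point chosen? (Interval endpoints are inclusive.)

24

Process intervals by earliest right end; each time one isn't hit yet, stab at its right endpoint.
Sorted: [4,5] [0,7] [9,11] [14,20] [20,22] [16,23] [22,24] [23,25] [25,27]
{[4,5],[0,7]} hit by 5; {[9,11]} hit by 11; {[14,20],[20,22],[16,23]} hit by 20; {[22,24],[23,25]} hit by 24; {[25,27]} hit by 27.
Points: 5, 11, 20, 24, 27 (5 total).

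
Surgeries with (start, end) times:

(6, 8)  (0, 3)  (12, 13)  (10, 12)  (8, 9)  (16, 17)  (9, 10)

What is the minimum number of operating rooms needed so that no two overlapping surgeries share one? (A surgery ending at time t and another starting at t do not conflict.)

Count concurrent intervals with a sweep; the peak is the room count.
Events (time:±→running): 0:+→1 … peak 1.

1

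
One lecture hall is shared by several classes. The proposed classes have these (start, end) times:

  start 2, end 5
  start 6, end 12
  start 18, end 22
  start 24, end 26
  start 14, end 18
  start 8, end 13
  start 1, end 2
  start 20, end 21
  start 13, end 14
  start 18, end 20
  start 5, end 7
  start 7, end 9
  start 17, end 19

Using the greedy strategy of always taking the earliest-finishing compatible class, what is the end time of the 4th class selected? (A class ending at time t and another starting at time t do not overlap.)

9

By end time: (1,2), (2,5), (5,7), (7,9), (6,12), (8,13), (13,14), (14,18), (17,19), (18,20), (20,21), (18,22), (24,26).
Pick (1,2); next start ≥ 2 → (2,5); next start ≥ 5 → (5,7); next start ≥ 7 → (7,9); next start ≥ 9 → (13,14); next start ≥ 14 → (14,18); next start ≥ 18 → (18,20); next start ≥ 20 → (20,21); next start ≥ 21 → (24,26).
Selected: (1,2) (2,5) (5,7) (7,9) (13,14) (14,18) (18,20) (20,21) (24,26)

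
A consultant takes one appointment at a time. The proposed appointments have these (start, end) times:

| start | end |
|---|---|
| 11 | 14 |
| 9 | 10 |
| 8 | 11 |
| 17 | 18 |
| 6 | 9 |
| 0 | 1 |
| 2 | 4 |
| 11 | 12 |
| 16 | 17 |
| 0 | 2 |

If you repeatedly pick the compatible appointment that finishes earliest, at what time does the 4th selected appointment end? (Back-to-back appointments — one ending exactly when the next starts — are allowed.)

10

Sort by end time and greedily take each interval whose start is ≥ the last chosen end.
Sorted by end: (0,1)  (0,2)  (2,4)  (6,9)  (9,10)  (8,11)  (11,12)  (11,14)  (16,17)  (17,18)
take (0,1); skip (0,2); take (2,4); take (6,9); take (9,10); skip (8,11); take (11,12); skip (11,14); take (16,17); take (17,18).
Selected: (0,1) (2,4) (6,9) (9,10) (11,12) (16,17) (17,18)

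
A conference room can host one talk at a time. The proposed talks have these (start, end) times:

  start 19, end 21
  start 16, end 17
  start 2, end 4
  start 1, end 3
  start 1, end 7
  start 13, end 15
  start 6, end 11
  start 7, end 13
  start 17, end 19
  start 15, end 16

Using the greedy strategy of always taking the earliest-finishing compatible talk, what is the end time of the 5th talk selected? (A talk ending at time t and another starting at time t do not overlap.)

Sort by end time and greedily take each interval whose start is ≥ the last chosen end.
By end time: (1,3), (2,4), (1,7), (6,11), (7,13), (13,15), (15,16), (16,17), (17,19), (19,21).
Pick (1,3); next start ≥ 3 → (6,11); next start ≥ 11 → (13,15); next start ≥ 15 → (15,16); next start ≥ 16 → (16,17); next start ≥ 17 → (17,19); next start ≥ 19 → (19,21).
Selected: (1,3) (6,11) (13,15) (15,16) (16,17) (17,19) (19,21)

17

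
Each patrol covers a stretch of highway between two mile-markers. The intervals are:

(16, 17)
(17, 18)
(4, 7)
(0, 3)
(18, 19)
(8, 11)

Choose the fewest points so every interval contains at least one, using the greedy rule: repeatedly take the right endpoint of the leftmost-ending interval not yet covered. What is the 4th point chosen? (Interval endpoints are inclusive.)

Sort by right endpoint; whenever an interval is uncovered, place a point at its right end.
Sorted: [0,3] [4,7] [8,11] [16,17] [17,18] [18,19]
{[0,3]} hit by 3; {[4,7]} hit by 7; {[8,11]} hit by 11; {[16,17],[17,18]} hit by 17; {[18,19]} hit by 19.
Points: 3, 7, 11, 17, 19 (5 total).

17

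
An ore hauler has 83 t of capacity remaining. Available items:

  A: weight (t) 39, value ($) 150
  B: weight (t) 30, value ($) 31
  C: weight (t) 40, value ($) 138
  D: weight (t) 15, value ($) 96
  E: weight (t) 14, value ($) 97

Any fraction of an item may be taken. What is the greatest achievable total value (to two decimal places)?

394.75

Ratios (sorted): E 6.93, D 6.40, A 3.85, C 3.45, B 1.03
take E (14 @ 97); take D (15 @ 96); take A (39 @ 150); take 15/40 of C → 51.75. Capacity used 83/83.
Total value = 394.75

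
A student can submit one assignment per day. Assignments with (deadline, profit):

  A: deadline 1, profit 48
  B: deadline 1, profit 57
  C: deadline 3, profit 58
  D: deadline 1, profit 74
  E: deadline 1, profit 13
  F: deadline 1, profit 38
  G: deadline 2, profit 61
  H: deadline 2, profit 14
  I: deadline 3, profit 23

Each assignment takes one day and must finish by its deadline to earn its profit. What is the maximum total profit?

193

Sort by profit descending; place each in the latest free slot ≤ its deadline.
By profit: D(d1,74), G(d2,61), C(d3,58), B(d1,57), A(d1,48), F(d1,38), I(d3,23), H(d2,14), E(d1,13)
D→slot 1; G→slot 2; C→slot 3; B skipped; A skipped; F skipped; I skipped; H skipped; E skipped.
Profit = 74 + 61 + 58 = 193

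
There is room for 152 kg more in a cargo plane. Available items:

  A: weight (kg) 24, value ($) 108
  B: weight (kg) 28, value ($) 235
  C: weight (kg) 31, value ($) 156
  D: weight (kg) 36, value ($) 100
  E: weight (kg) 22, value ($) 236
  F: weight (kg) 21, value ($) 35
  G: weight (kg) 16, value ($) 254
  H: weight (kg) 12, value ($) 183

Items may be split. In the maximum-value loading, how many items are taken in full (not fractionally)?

6

Order: G (254/16=15.88) > H (183/12=15.25) > E (236/22=10.73) > B (235/28=8.39) > C (156/31=5.03) > A (108/24=4.50) > D (100/36=2.78) > F (35/21=1.67)
Fill: take G (16 @ 254) → take H (12 @ 183) → take E (22 @ 236) → take B (28 @ 235) → take C (31 @ 156) → take A (24 @ 108) → take 19/36 of D → 52.78; 152/152 used.
6 item(s) taken whole; one partial (take 19/36 of D).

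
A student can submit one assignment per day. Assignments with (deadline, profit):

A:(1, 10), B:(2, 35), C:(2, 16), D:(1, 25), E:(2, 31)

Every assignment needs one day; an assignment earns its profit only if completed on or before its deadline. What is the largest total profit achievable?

Take jobs in profit order; each goes to the latest open slot no later than its deadline.
Profit order: B=35 E=31 D=25 C=16 A=10
Assign: B→slot 2, E→slot 1, D skipped, C skipped, A skipped.
Slots: [1:E] [2:B]
Profit = 31 + 35 = 66

66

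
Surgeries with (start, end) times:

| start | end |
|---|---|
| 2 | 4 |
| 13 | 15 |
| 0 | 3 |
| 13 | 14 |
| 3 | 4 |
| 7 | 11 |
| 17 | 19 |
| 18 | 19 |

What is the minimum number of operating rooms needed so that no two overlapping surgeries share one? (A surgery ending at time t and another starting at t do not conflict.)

2

The answer is the maximum number of intervals overlapping at any instant.
Events (time:±→running): 0:+→1 2:+→2 … peak 2.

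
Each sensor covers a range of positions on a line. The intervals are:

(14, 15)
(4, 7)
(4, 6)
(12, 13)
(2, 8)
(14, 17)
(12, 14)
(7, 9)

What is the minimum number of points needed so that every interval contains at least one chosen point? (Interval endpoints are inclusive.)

4

Sort by right endpoint; whenever an interval is uncovered, place a point at its right end.
Sorted: [4,6] [4,7] [2,8] [7,9] [12,13] [12,14] [14,15] [14,17]
{[4,6],[4,7],[2,8]} hit by 6; {[7,9]} hit by 9; {[12,13],[12,14]} hit by 13; {[14,15],[14,17]} hit by 15.
Points: 6, 9, 13, 15 (4 total).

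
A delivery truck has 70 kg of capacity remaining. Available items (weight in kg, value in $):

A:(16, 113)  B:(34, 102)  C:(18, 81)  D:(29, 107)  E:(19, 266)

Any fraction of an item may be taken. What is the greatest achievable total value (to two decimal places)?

522.72

Order: E (266/19=14.00) > A (113/16=7.06) > C (81/18=4.50) > D (107/29=3.69) > B (102/34=3.00)
Fill: take E (19 @ 266) → take A (16 @ 113) → take C (18 @ 81) → take 17/29 of D → 62.72; 70/70 used.
Total value = 522.72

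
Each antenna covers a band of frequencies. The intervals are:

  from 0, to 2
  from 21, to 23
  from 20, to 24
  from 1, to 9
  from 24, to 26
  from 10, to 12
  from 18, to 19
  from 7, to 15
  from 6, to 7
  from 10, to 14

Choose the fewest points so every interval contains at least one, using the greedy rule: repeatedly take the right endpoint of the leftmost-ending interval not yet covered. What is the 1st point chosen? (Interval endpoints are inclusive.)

2

By right end: [0,2]  [6,7]  [1,9]  [10,12]  [10,14]  [7,15]  [18,19]  [21,23]  [20,24]  [24,26]
[0,2] uncovered → point at 2; [6,7] uncovered → point at 7; [10,12] uncovered → point at 12; [18,19] uncovered → point at 19; [21,23] uncovered → point at 23; [24,26] uncovered → point at 26.
Points: 2, 7, 12, 19, 23, 26 (6 total).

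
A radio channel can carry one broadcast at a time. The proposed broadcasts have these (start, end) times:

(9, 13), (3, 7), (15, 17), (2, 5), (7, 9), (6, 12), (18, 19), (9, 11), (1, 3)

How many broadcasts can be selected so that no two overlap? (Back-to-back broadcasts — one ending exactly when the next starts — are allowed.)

Sort by end time and greedily take each interval whose start is ≥ the last chosen end.
By end time: (1,3), (2,5), (3,7), (7,9), (9,11), (6,12), (9,13), (15,17), (18,19).
Pick (1,3); next start ≥ 3 → (3,7); next start ≥ 7 → (7,9); next start ≥ 9 → (9,11); next start ≥ 11 → (15,17); next start ≥ 17 → (18,19).
Selected 6 broadcasts.

6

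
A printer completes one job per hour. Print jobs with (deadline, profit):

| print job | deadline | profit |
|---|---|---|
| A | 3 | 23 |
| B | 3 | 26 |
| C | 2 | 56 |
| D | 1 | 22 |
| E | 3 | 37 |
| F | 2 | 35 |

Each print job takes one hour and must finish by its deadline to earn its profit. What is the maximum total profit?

By profit: C(d2,56), E(d3,37), F(d2,35), B(d3,26), A(d3,23), D(d1,22)
C→slot 2; E→slot 3; F→slot 1; B skipped; A skipped; D skipped.
Profit = 35 + 56 + 37 = 128

128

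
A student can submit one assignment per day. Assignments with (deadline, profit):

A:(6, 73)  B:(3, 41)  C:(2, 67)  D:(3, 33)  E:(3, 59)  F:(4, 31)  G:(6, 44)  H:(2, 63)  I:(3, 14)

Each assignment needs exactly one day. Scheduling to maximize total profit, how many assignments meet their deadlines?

6

Take jobs in profit order; each goes to the latest open slot no later than its deadline.
Profit order: A=73 C=67 H=63 E=59 G=44 B=41 D=33 F=31 I=14
Assign: A→slot 6, C→slot 2, H→slot 1, E→slot 3, G→slot 5, B skipped, D skipped, F→slot 4, I skipped.
Slots: [1:H] [2:C] [3:E] [4:F] [5:G] [6:A]
6 of 9 scheduled.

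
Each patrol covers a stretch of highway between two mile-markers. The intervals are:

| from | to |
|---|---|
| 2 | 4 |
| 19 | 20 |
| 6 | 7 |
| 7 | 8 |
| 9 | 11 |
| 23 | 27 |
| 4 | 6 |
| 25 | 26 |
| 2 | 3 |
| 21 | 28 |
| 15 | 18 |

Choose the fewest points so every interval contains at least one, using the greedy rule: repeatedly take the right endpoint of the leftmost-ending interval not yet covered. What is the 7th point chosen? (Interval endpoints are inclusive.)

26

By right end: [2,3]  [2,4]  [4,6]  [6,7]  [7,8]  [9,11]  [15,18]  [19,20]  [25,26]  [23,27]  [21,28]
[2,3] uncovered → point at 3; [4,6] uncovered → point at 6; [7,8] uncovered → point at 8; [9,11] uncovered → point at 11; [15,18] uncovered → point at 18; [19,20] uncovered → point at 20; [25,26] uncovered → point at 26.
Points: 3, 6, 8, 11, 18, 20, 26 (7 total).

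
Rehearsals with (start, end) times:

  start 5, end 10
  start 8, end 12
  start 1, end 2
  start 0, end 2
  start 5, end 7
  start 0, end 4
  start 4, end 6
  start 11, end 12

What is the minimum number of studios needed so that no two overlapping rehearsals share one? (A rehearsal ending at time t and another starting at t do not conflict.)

3

Count concurrent intervals with a sweep; the peak is the room count.
starts: [0, 0, 1, 4, 5, 5, 8, 11]
ends:   [2, 2, 4, 6, 7, 10, 12, 12]
s0→1 s0→2 s1→3  — peak 3.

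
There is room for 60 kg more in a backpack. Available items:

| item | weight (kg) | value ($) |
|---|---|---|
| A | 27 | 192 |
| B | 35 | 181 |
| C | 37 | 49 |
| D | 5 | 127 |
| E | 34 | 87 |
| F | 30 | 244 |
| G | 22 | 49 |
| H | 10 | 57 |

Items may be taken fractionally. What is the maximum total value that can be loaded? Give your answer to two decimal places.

548.78

Ratios (sorted): D 25.40, F 8.13, A 7.11, H 5.70, B 5.17, E 2.56, G 2.23, C 1.32
take D (5 @ 127); take F (30 @ 244); take 25/27 of A → 177.78. Capacity used 60/60.
Total value = 548.78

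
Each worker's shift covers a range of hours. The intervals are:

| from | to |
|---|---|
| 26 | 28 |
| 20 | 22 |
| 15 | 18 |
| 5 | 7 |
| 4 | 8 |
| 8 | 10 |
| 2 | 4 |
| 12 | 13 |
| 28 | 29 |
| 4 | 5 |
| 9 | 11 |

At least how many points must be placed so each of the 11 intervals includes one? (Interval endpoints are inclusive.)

7

Sorted: [2,4] [4,5] [5,7] [4,8] [8,10] [9,11] [12,13] [15,18] [20,22] [26,28] [28,29]
{[2,4],[4,5]} hit by 4; {[5,7],[4,8]} hit by 7; {[8,10],[9,11]} hit by 10; {[12,13]} hit by 13; {[15,18]} hit by 18; {[20,22]} hit by 22; {[26,28],[28,29]} hit by 28.
Points: 4, 7, 10, 13, 18, 22, 28 (7 total).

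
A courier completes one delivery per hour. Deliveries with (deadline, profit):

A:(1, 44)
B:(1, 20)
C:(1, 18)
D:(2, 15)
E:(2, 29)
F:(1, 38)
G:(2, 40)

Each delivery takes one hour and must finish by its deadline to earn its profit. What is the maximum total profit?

Take jobs in profit order; each goes to the latest open slot no later than its deadline.
Profit order: A=44 G=40 F=38 E=29 B=20 C=18 D=15
Assign: A→slot 1, G→slot 2, F skipped, E skipped, B skipped, C skipped, D skipped.
Slots: [1:A] [2:G]
Profit = 44 + 40 = 84

84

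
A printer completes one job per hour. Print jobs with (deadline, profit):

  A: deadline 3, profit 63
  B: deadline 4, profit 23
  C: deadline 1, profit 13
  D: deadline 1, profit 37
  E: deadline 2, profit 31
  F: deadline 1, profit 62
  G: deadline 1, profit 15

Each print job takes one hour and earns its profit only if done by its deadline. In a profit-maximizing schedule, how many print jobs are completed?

Profit order: A=63 F=62 D=37 E=31 B=23 G=15 C=13
Assign: A→slot 3, F→slot 1, D skipped, E→slot 2, B→slot 4, G skipped, C skipped.
Slots: [1:F] [2:E] [3:A] [4:B]
4 of 7 scheduled.

4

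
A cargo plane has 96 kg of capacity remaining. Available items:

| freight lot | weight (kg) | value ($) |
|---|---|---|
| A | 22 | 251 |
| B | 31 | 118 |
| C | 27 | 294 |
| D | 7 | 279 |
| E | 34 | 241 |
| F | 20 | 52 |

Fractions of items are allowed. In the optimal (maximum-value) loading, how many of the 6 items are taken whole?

Ratios (sorted): D 39.86, A 11.41, C 10.89, E 7.09, B 3.81, F 2.60
take D (7 @ 279); take A (22 @ 251); take C (27 @ 294); take E (34 @ 241); take 6/31 of B → 22.84. Capacity used 96/96.
4 item(s) taken whole; one partial (take 6/31 of B).

4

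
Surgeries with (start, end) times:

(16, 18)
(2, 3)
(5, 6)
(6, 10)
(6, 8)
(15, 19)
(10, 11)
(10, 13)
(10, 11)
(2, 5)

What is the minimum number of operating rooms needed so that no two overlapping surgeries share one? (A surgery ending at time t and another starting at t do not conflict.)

Count concurrent intervals with a sweep; the peak is the room count.
starts: [2, 2, 5, 6, 6, 10, 10, 10, 15, 16]
ends:   [3, 5, 6, 8, 10, 11, 11, 13, 18, 19]
s2→1 s2→2 e3→1 e5→0 s5→1 e6→0 s6→1 s6→2 e8→1 e10→0 s10→1 s10→2 s10→3  — peak 3.

3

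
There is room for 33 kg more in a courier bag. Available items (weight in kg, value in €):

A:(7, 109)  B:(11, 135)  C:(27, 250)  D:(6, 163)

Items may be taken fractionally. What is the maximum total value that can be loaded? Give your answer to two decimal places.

490.33

Sort by value per unit weight and fill in that order.
Order: D (163/6=27.17) > A (109/7=15.57) > B (135/11=12.27) > C (250/27=9.26)
Fill: take D (6 @ 163) → take A (7 @ 109) → take B (11 @ 135) → take 9/27 of C → 83.33; 33/33 used.
Total value = 490.33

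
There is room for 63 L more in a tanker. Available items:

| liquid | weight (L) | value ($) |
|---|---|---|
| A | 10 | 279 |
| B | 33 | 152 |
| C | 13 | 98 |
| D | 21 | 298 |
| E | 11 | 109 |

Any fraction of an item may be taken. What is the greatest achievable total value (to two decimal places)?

Greedy by value/weight ratio, highest first.
Order: A (279/10=27.90) > D (298/21=14.19) > E (109/11=9.91) > C (98/13=7.54) > B (152/33=4.61)
Fill: take A (10 @ 279) → take D (21 @ 298) → take E (11 @ 109) → take C (13 @ 98) → take 8/33 of B → 36.85; 63/63 used.
Total value = 820.85

820.85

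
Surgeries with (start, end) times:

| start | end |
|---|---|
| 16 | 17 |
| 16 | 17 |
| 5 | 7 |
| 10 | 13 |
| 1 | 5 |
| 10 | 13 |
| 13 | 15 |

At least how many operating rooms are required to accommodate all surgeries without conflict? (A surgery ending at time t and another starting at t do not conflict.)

starts: [1, 5, 10, 10, 13, 16, 16]
ends:   [5, 7, 13, 13, 15, 17, 17]
s1→1 e5→0 s5→1 e7→0 s10→1 s10→2  — peak 2.

2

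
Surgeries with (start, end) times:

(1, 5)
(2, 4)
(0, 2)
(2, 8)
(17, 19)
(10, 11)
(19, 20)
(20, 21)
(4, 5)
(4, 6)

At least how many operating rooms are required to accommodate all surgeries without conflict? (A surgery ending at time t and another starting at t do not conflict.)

4

Events (time:±→running): 0:+→1 1:+→2 2:-→1 2:+→2 2:+→3 4:-→2 4:+→3 4:+→4 … peak 4.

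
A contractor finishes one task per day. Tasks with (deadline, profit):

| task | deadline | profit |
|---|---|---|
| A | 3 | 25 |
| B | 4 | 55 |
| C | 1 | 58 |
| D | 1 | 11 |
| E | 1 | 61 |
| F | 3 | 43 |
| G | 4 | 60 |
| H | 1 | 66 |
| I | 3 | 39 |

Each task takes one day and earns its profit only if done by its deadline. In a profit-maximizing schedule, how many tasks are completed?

Sort by profit descending; place each in the latest free slot ≤ its deadline.
Profit order: H=66 E=61 G=60 C=58 B=55 F=43 I=39 A=25 D=11
Assign: H→slot 1, E skipped, G→slot 4, C skipped, B→slot 3, F→slot 2, I skipped, A skipped, D skipped.
Slots: [1:H] [2:F] [3:B] [4:G]
4 of 9 scheduled.

4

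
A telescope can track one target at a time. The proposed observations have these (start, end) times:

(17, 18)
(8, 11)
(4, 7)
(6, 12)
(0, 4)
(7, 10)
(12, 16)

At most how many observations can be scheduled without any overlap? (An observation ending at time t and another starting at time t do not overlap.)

5

By end time: (0,4), (4,7), (7,10), (8,11), (6,12), (12,16), (17,18).
Pick (0,4); next start ≥ 4 → (4,7); next start ≥ 7 → (7,10); next start ≥ 10 → (12,16); next start ≥ 16 → (17,18).
Selected 5 observations.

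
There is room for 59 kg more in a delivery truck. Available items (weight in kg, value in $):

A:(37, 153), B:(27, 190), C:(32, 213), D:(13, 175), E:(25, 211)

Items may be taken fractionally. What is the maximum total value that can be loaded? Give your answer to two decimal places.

533.78

Greedy by value/weight ratio, highest first.
Order: D (175/13=13.46) > E (211/25=8.44) > B (190/27=7.04) > C (213/32=6.66) > A (153/37=4.14)
Fill: take D (13 @ 175) → take E (25 @ 211) → take 21/27 of B → 147.78; 59/59 used.
Total value = 533.78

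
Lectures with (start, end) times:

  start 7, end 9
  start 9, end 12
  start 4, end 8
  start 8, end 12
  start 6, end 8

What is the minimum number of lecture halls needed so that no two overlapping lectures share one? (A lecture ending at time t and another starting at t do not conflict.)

3

The answer is the maximum number of intervals overlapping at any instant.
Events (time:±→running): 4:+→1 6:+→2 7:+→3 … peak 3.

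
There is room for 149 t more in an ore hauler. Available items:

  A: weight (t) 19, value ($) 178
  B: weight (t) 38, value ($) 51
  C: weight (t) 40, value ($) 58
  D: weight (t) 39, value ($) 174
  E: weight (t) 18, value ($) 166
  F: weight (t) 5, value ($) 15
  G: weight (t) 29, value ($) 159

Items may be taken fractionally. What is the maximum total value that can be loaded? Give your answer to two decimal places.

Sort by value per unit weight and fill in that order.
Order: A (178/19=9.37) > E (166/18=9.22) > G (159/29=5.48) > D (174/39=4.46) > F (15/5=3.00) > C (58/40=1.45) > B (51/38=1.34)
Fill: take A (19 @ 178) → take E (18 @ 166) → take G (29 @ 159) → take D (39 @ 174) → take F (5 @ 15) → take 39/40 of C → 56.55; 149/149 used.
Total value = 748.55

748.55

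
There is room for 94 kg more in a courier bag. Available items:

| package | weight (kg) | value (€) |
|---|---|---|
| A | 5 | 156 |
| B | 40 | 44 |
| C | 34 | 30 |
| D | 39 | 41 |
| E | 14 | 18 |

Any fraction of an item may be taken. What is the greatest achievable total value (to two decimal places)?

Greedy by value/weight ratio, highest first.
Order: A (156/5=31.20) > E (18/14=1.29) > B (44/40=1.10) > D (41/39=1.05) > C (30/34=0.88)
Fill: take A (5 @ 156) → take E (14 @ 18) → take B (40 @ 44) → take 35/39 of D → 36.79; 94/94 used.
Total value = 254.79

254.79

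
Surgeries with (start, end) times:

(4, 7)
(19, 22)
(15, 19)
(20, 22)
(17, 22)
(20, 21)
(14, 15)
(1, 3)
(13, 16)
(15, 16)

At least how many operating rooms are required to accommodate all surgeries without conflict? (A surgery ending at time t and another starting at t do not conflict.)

4

Count concurrent intervals with a sweep; the peak is the room count.
Events (time:±→running): 1:+→1 3:-→0 4:+→1 7:-→0 13:+→1 14:+→2 15:-→1 15:+→2 15:+→3 16:-→2 16:-→1 17:+→2 19:-→1 19:+→2 20:+→3 20:+→4 … peak 4.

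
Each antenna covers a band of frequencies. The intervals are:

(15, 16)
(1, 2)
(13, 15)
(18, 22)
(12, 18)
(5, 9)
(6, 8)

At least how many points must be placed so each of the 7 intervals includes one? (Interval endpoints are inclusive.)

4

Sort by right endpoint; whenever an interval is uncovered, place a point at its right end.
Sorted: [1,2] [6,8] [5,9] [13,15] [15,16] [12,18] [18,22]
{[1,2]} hit by 2; {[6,8],[5,9]} hit by 8; {[13,15],[15,16],[12,18]} hit by 15; {[18,22]} hit by 22.
Points: 2, 8, 15, 22 (4 total).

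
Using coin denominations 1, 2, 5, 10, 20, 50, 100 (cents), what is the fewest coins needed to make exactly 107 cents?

Use the largest denomination that fits, subtract, and repeat.
107 = 1×100 + 1×5 + 1×2
Total coins = 1 + 1 + 1 = 3

3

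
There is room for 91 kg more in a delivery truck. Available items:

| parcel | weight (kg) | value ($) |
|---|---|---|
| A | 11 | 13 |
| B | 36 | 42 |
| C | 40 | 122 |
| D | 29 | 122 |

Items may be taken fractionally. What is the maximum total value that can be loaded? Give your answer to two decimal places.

Order: D (122/29=4.21) > C (122/40=3.05) > A (13/11=1.18) > B (42/36=1.17)
Fill: take D (29 @ 122) → take C (40 @ 122) → take A (11 @ 13) → take 11/36 of B → 12.83; 91/91 used.
Total value = 269.83

269.83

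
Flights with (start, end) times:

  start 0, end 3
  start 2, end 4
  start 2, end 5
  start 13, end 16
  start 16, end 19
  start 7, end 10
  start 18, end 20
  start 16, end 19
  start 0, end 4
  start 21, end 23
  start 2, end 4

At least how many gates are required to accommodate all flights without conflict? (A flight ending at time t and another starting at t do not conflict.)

5

The answer is the maximum number of intervals overlapping at any instant.
starts: [0, 0, 2, 2, 2, 7, 13, 16, 16, 18, 21]
ends:   [3, 4, 4, 4, 5, 10, 16, 19, 19, 20, 23]
s0→1 s0→2 s2→3 s2→4 s2→5  — peak 5.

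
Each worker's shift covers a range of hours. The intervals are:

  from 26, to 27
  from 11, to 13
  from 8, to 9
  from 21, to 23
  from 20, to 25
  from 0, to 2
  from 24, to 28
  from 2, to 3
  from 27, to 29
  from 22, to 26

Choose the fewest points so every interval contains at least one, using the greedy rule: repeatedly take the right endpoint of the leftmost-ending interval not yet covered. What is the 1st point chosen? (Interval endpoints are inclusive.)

2

By right end: [0,2]  [2,3]  [8,9]  [11,13]  [21,23]  [20,25]  [22,26]  [26,27]  [24,28]  [27,29]
[0,2] uncovered → point at 2; [8,9] uncovered → point at 9; [11,13] uncovered → point at 13; [21,23] uncovered → point at 23; [26,27] uncovered → point at 27.
Points: 2, 9, 13, 23, 27 (5 total).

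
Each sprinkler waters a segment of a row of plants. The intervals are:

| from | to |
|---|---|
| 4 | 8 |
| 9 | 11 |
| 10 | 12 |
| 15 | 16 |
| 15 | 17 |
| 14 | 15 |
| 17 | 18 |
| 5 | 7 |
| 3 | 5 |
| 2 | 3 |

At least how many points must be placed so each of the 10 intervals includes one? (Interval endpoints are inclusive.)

5

Sort by right endpoint; whenever an interval is uncovered, place a point at its right end.
By right end: [2,3]  [3,5]  [5,7]  [4,8]  [9,11]  [10,12]  [14,15]  [15,16]  [15,17]  [17,18]
[2,3] uncovered → point at 3; [5,7] uncovered → point at 7; [9,11] uncovered → point at 11; [14,15] uncovered → point at 15; [17,18] uncovered → point at 18.
Points: 3, 7, 11, 15, 18 (5 total).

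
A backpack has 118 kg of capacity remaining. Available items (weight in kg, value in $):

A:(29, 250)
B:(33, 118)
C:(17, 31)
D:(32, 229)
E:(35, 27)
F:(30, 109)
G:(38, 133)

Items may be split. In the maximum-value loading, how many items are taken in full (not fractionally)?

3

Sort by value per unit weight and fill in that order.
Ratios (sorted): A 8.62, D 7.16, F 3.63, B 3.58, G 3.50, C 1.82, E 0.77
take A (29 @ 250); take D (32 @ 229); take F (30 @ 109); take 27/33 of B → 96.55. Capacity used 118/118.
3 item(s) taken whole; one partial (take 27/33 of B).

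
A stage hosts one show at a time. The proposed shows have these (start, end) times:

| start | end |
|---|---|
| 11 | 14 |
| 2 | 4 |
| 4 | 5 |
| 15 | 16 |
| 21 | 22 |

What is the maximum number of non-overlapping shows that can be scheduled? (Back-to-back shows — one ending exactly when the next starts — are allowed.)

Sort by end time and greedily take each interval whose start is ≥ the last chosen end.
By end time: (2,4), (4,5), (11,14), (15,16), (21,22).
Pick (2,4); next start ≥ 4 → (4,5); next start ≥ 5 → (11,14); next start ≥ 14 → (15,16); next start ≥ 16 → (21,22).
Selected 5 shows.

5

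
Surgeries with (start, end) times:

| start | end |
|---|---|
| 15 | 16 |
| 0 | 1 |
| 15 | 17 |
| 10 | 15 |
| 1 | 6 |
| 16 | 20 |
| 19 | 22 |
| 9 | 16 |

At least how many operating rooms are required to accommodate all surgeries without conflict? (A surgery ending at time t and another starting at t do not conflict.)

3

The answer is the maximum number of intervals overlapping at any instant.
Events (time:±→running): 0:+→1 1:-→0 1:+→1 6:-→0 9:+→1 10:+→2 15:-→1 15:+→2 15:+→3 … peak 3.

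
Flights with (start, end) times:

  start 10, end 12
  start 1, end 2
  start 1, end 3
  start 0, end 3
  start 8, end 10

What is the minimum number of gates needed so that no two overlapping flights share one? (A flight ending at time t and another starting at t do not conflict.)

3

The answer is the maximum number of intervals overlapping at any instant.
starts: [0, 1, 1, 8, 10]
ends:   [2, 3, 3, 10, 12]
s0→1 s1→2 s1→3  — peak 3.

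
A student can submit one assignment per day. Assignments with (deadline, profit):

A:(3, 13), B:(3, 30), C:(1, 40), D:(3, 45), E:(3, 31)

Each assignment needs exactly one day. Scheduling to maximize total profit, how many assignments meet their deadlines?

Sort by profit descending; place each in the latest free slot ≤ its deadline.
By profit: D(d3,45), C(d1,40), E(d3,31), B(d3,30), A(d3,13)
D→slot 3; C→slot 1; E→slot 2; B skipped; A skipped.
3 of 5 scheduled.

3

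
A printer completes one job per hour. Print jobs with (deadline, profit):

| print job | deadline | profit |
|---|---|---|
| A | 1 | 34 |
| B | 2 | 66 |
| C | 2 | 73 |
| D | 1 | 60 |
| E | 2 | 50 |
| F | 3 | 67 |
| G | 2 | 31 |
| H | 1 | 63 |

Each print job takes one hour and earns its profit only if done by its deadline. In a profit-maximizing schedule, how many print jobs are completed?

Sort by profit descending; place each in the latest free slot ≤ its deadline.
By profit: C(d2,73), F(d3,67), B(d2,66), H(d1,63), D(d1,60), E(d2,50), A(d1,34), G(d2,31)
C→slot 2; F→slot 3; B→slot 1; H skipped; D skipped; E skipped; A skipped; G skipped.
3 of 8 scheduled.

3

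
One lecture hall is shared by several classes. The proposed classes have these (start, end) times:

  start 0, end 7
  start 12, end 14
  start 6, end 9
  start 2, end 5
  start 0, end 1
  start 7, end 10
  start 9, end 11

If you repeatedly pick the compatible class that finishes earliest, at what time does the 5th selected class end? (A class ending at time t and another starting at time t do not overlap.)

14

Greedy by earliest finish: after sorting by end time, pick each interval compatible with the last pick.
Sorted by end: (0,1)  (2,5)  (0,7)  (6,9)  (7,10)  (9,11)  (12,14)
take (0,1); take (2,5); take (6,9); take (9,11); take (12,14).
Selected: (0,1) (2,5) (6,9) (9,11) (12,14)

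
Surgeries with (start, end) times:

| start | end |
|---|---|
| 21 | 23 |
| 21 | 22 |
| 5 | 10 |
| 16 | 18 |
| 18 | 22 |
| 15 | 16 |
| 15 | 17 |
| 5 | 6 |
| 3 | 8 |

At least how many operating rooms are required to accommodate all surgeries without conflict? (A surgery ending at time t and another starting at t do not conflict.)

3

Count concurrent intervals with a sweep; the peak is the room count.
Events (time:±→running): 3:+→1 5:+→2 5:+→3 … peak 3.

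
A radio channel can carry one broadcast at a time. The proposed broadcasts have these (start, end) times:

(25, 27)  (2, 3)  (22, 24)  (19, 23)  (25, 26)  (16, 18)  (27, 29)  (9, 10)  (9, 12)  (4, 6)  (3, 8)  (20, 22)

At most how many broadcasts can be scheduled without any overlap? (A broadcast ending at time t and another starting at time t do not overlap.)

By end time: (2,3), (4,6), (3,8), (9,10), (9,12), (16,18), (20,22), (19,23), (22,24), (25,26), (25,27), (27,29).
Pick (2,3); next start ≥ 3 → (4,6); next start ≥ 6 → (9,10); next start ≥ 10 → (16,18); next start ≥ 18 → (20,22); next start ≥ 22 → (22,24); next start ≥ 24 → (25,26); next start ≥ 26 → (27,29).
Selected 8 broadcasts.

8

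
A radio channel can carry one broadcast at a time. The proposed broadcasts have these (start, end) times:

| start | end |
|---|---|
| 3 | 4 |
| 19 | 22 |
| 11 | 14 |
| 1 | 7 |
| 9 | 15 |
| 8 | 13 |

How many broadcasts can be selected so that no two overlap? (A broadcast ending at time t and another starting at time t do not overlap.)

3

Greedy by earliest finish: after sorting by end time, pick each interval compatible with the last pick.
By end time: (3,4), (1,7), (8,13), (11,14), (9,15), (19,22).
Pick (3,4); next start ≥ 4 → (8,13); next start ≥ 13 → (19,22).
Selected 3 broadcasts.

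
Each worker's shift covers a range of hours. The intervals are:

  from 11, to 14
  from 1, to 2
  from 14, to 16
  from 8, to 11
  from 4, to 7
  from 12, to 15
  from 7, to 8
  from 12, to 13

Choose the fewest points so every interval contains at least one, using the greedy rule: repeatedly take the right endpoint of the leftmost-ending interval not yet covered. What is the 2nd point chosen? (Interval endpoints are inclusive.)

7

Sorted: [1,2] [4,7] [7,8] [8,11] [12,13] [11,14] [12,15] [14,16]
{[1,2]} hit by 2; {[4,7],[7,8]} hit by 7; {[8,11]} hit by 11; {[12,13],[11,14],[12,15]} hit by 13; {[14,16]} hit by 16.
Points: 2, 7, 11, 13, 16 (5 total).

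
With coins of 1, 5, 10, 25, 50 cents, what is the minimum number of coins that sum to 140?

Greedy: take as many of the largest coin as possible, then repeat with the remainder.
140 = 2×50 + 1×25 + 1×10 + 1×5
Total coins = 2 + 1 + 1 + 1 = 5

5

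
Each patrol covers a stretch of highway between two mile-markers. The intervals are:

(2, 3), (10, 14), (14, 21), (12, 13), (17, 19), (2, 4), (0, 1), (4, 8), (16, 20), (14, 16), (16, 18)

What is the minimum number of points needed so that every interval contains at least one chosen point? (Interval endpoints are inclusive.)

Process intervals by earliest right end; each time one isn't hit yet, stab at its right endpoint.
By right end: [0,1]  [2,3]  [2,4]  [4,8]  [12,13]  [10,14]  [14,16]  [16,18]  [17,19]  [16,20]  [14,21]
[0,1] uncovered → point at 1; [2,3] uncovered → point at 3; [4,8] uncovered → point at 8; [12,13] uncovered → point at 13; [14,16] uncovered → point at 16; [17,19] uncovered → point at 19.
Points: 1, 3, 8, 13, 16, 19 (6 total).

6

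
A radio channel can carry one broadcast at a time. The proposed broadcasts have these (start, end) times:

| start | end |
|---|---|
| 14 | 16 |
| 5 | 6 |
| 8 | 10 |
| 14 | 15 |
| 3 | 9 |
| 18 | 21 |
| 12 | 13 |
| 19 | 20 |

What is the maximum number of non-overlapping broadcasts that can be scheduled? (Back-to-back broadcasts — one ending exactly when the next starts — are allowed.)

5

Sorted by end: (5,6)  (3,9)  (8,10)  (12,13)  (14,15)  (14,16)  (19,20)  (18,21)
take (5,6); skip (3,9); take (8,10); take (12,13); take (14,15); take (19,20); skip (18,21).
Selected 5 broadcasts.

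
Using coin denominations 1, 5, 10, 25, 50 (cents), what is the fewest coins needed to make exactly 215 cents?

6

215 = 4×50 + 1×10 + 1×5
Total coins = 4 + 1 + 1 = 6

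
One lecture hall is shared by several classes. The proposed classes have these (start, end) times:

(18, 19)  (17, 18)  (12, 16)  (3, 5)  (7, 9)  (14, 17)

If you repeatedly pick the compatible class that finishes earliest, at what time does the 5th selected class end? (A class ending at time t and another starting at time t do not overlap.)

Sort by end time and greedily take each interval whose start is ≥ the last chosen end.
Sorted by end: (3,5)  (7,9)  (12,16)  (14,17)  (17,18)  (18,19)
take (3,5); take (7,9); take (12,16); take (17,18); take (18,19).
Selected: (3,5) (7,9) (12,16) (17,18) (18,19)

19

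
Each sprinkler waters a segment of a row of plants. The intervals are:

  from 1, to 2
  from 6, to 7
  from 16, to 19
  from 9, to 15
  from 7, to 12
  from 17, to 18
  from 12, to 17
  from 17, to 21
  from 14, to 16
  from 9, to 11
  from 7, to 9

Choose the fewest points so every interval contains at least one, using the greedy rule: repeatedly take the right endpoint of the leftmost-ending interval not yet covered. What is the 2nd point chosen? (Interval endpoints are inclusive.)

7

Process intervals by earliest right end; each time one isn't hit yet, stab at its right endpoint.
By right end: [1,2]  [6,7]  [7,9]  [9,11]  [7,12]  [9,15]  [14,16]  [12,17]  [17,18]  [16,19]  [17,21]
[1,2] uncovered → point at 2; [6,7] uncovered → point at 7; [9,11] uncovered → point at 11; [14,16] uncovered → point at 16; [17,18] uncovered → point at 18.
Points: 2, 7, 11, 16, 18 (5 total).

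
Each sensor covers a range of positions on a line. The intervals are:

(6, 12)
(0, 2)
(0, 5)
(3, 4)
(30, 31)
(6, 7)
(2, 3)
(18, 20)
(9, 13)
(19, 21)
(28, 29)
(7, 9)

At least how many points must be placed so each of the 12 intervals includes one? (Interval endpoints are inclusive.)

7

Sort by right endpoint; whenever an interval is uncovered, place a point at its right end.
Sorted: [0,2] [2,3] [3,4] [0,5] [6,7] [7,9] [6,12] [9,13] [18,20] [19,21] [28,29] [30,31]
{[0,2],[2,3]} hit by 2; {[3,4],[0,5]} hit by 4; {[6,7],[7,9],[6,12]} hit by 7; {[9,13]} hit by 13; {[18,20],[19,21]} hit by 20; {[28,29]} hit by 29; {[30,31]} hit by 31.
Points: 2, 4, 7, 13, 20, 29, 31 (7 total).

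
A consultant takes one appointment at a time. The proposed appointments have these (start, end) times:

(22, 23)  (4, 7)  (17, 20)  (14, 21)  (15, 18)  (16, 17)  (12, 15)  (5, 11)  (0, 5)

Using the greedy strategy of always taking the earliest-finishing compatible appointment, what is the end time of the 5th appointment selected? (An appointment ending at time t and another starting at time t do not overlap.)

20

Sorted by end: (0,5)  (4,7)  (5,11)  (12,15)  (16,17)  (15,18)  (17,20)  (14,21)  (22,23)
take (0,5); take (5,11); take (12,15); take (16,17); skip (15,18); take (17,20); skip (14,21); take (22,23).
Selected: (0,5) (5,11) (12,15) (16,17) (17,20) (22,23)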